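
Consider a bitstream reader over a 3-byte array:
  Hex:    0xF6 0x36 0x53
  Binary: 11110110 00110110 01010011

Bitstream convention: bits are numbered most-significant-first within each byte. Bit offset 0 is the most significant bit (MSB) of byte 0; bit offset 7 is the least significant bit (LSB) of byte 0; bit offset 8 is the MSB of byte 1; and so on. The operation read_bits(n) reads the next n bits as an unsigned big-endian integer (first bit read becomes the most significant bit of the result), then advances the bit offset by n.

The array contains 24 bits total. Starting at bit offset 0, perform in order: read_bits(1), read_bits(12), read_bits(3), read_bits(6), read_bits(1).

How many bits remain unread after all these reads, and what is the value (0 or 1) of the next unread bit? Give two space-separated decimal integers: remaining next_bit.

Read 1: bits[0:1] width=1 -> value=1 (bin 1); offset now 1 = byte 0 bit 1; 23 bits remain
Read 2: bits[1:13] width=12 -> value=3782 (bin 111011000110); offset now 13 = byte 1 bit 5; 11 bits remain
Read 3: bits[13:16] width=3 -> value=6 (bin 110); offset now 16 = byte 2 bit 0; 8 bits remain
Read 4: bits[16:22] width=6 -> value=20 (bin 010100); offset now 22 = byte 2 bit 6; 2 bits remain
Read 5: bits[22:23] width=1 -> value=1 (bin 1); offset now 23 = byte 2 bit 7; 1 bits remain

Answer: 1 1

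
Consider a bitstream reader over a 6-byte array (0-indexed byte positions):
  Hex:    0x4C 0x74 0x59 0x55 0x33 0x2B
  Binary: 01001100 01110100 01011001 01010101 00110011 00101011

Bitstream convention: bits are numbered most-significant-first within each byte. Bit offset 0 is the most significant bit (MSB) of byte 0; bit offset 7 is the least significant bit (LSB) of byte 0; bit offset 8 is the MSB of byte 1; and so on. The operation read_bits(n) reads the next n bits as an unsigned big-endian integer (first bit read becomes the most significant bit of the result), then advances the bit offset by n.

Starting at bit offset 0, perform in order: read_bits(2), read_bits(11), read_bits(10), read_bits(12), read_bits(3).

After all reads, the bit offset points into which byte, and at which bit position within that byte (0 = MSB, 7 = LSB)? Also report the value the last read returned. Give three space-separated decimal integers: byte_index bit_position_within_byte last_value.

Answer: 4 6 4

Derivation:
Read 1: bits[0:2] width=2 -> value=1 (bin 01); offset now 2 = byte 0 bit 2; 46 bits remain
Read 2: bits[2:13] width=11 -> value=398 (bin 00110001110); offset now 13 = byte 1 bit 5; 35 bits remain
Read 3: bits[13:23] width=10 -> value=556 (bin 1000101100); offset now 23 = byte 2 bit 7; 25 bits remain
Read 4: bits[23:35] width=12 -> value=2729 (bin 101010101001); offset now 35 = byte 4 bit 3; 13 bits remain
Read 5: bits[35:38] width=3 -> value=4 (bin 100); offset now 38 = byte 4 bit 6; 10 bits remain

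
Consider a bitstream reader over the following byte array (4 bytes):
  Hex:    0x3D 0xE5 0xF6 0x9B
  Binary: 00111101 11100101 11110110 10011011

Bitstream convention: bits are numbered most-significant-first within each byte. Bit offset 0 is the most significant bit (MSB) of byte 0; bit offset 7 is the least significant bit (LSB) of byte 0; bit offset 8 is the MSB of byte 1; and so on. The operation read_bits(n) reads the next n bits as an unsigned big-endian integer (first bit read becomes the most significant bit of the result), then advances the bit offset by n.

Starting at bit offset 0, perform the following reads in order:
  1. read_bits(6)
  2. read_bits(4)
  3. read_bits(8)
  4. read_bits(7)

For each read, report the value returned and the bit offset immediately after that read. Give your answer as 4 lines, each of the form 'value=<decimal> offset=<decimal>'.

Read 1: bits[0:6] width=6 -> value=15 (bin 001111); offset now 6 = byte 0 bit 6; 26 bits remain
Read 2: bits[6:10] width=4 -> value=7 (bin 0111); offset now 10 = byte 1 bit 2; 22 bits remain
Read 3: bits[10:18] width=8 -> value=151 (bin 10010111); offset now 18 = byte 2 bit 2; 14 bits remain
Read 4: bits[18:25] width=7 -> value=109 (bin 1101101); offset now 25 = byte 3 bit 1; 7 bits remain

Answer: value=15 offset=6
value=7 offset=10
value=151 offset=18
value=109 offset=25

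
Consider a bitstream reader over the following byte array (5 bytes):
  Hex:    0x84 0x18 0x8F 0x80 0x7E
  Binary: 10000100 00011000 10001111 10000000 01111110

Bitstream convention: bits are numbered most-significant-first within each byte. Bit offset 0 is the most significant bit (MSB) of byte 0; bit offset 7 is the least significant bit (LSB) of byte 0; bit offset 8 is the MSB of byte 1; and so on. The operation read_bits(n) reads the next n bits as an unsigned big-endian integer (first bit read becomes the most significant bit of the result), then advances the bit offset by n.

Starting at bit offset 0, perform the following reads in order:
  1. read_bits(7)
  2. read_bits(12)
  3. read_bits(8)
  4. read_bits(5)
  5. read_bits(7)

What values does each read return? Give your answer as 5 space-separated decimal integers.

Read 1: bits[0:7] width=7 -> value=66 (bin 1000010); offset now 7 = byte 0 bit 7; 33 bits remain
Read 2: bits[7:19] width=12 -> value=196 (bin 000011000100); offset now 19 = byte 2 bit 3; 21 bits remain
Read 3: bits[19:27] width=8 -> value=124 (bin 01111100); offset now 27 = byte 3 bit 3; 13 bits remain
Read 4: bits[27:32] width=5 -> value=0 (bin 00000); offset now 32 = byte 4 bit 0; 8 bits remain
Read 5: bits[32:39] width=7 -> value=63 (bin 0111111); offset now 39 = byte 4 bit 7; 1 bits remain

Answer: 66 196 124 0 63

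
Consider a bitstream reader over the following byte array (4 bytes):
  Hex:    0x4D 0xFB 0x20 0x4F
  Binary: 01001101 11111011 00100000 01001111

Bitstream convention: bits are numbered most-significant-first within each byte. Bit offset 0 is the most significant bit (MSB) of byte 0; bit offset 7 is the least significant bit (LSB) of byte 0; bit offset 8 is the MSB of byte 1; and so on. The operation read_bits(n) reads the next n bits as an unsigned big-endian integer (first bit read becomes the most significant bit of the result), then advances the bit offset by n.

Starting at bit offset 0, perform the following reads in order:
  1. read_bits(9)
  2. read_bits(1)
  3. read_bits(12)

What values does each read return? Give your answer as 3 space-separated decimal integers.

Answer: 155 1 3784

Derivation:
Read 1: bits[0:9] width=9 -> value=155 (bin 010011011); offset now 9 = byte 1 bit 1; 23 bits remain
Read 2: bits[9:10] width=1 -> value=1 (bin 1); offset now 10 = byte 1 bit 2; 22 bits remain
Read 3: bits[10:22] width=12 -> value=3784 (bin 111011001000); offset now 22 = byte 2 bit 6; 10 bits remain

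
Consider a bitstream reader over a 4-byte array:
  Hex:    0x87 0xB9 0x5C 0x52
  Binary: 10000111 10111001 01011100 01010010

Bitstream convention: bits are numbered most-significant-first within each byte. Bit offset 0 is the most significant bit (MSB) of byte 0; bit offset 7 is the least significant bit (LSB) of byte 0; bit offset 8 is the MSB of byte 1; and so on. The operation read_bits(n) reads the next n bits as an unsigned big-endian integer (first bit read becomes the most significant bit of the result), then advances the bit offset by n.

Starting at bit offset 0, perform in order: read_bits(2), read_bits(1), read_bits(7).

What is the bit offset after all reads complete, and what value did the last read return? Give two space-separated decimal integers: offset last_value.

Read 1: bits[0:2] width=2 -> value=2 (bin 10); offset now 2 = byte 0 bit 2; 30 bits remain
Read 2: bits[2:3] width=1 -> value=0 (bin 0); offset now 3 = byte 0 bit 3; 29 bits remain
Read 3: bits[3:10] width=7 -> value=30 (bin 0011110); offset now 10 = byte 1 bit 2; 22 bits remain

Answer: 10 30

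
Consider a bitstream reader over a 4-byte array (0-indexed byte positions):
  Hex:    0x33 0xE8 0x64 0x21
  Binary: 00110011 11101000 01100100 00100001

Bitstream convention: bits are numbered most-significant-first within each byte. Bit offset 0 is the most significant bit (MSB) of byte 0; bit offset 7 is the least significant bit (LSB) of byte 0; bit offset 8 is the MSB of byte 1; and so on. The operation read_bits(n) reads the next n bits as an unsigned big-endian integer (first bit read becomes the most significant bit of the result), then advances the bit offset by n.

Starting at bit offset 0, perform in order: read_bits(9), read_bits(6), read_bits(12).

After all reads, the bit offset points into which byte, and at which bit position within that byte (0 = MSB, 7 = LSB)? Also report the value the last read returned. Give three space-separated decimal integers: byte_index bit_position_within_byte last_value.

Read 1: bits[0:9] width=9 -> value=103 (bin 001100111); offset now 9 = byte 1 bit 1; 23 bits remain
Read 2: bits[9:15] width=6 -> value=52 (bin 110100); offset now 15 = byte 1 bit 7; 17 bits remain
Read 3: bits[15:27] width=12 -> value=801 (bin 001100100001); offset now 27 = byte 3 bit 3; 5 bits remain

Answer: 3 3 801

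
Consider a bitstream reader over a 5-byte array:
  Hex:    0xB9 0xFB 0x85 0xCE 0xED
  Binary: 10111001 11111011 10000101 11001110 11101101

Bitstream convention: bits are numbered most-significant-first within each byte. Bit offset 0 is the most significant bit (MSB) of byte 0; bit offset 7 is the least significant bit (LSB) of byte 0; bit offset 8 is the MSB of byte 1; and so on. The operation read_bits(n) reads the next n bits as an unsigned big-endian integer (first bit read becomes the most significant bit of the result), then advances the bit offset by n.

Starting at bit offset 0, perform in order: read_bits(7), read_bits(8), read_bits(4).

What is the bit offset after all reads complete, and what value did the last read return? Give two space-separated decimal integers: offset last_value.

Answer: 19 12

Derivation:
Read 1: bits[0:7] width=7 -> value=92 (bin 1011100); offset now 7 = byte 0 bit 7; 33 bits remain
Read 2: bits[7:15] width=8 -> value=253 (bin 11111101); offset now 15 = byte 1 bit 7; 25 bits remain
Read 3: bits[15:19] width=4 -> value=12 (bin 1100); offset now 19 = byte 2 bit 3; 21 bits remain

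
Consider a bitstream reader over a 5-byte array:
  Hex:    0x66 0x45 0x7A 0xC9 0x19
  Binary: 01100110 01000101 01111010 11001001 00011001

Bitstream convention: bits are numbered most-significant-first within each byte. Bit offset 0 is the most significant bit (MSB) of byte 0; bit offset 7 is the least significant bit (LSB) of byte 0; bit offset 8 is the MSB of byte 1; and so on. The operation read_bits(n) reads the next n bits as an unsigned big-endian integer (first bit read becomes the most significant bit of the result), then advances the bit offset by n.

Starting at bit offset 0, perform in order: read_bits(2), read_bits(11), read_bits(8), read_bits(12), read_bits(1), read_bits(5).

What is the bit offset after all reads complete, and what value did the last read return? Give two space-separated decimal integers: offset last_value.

Answer: 39 12

Derivation:
Read 1: bits[0:2] width=2 -> value=1 (bin 01); offset now 2 = byte 0 bit 2; 38 bits remain
Read 2: bits[2:13] width=11 -> value=1224 (bin 10011001000); offset now 13 = byte 1 bit 5; 27 bits remain
Read 3: bits[13:21] width=8 -> value=175 (bin 10101111); offset now 21 = byte 2 bit 5; 19 bits remain
Read 4: bits[21:33] width=12 -> value=1426 (bin 010110010010); offset now 33 = byte 4 bit 1; 7 bits remain
Read 5: bits[33:34] width=1 -> value=0 (bin 0); offset now 34 = byte 4 bit 2; 6 bits remain
Read 6: bits[34:39] width=5 -> value=12 (bin 01100); offset now 39 = byte 4 bit 7; 1 bits remain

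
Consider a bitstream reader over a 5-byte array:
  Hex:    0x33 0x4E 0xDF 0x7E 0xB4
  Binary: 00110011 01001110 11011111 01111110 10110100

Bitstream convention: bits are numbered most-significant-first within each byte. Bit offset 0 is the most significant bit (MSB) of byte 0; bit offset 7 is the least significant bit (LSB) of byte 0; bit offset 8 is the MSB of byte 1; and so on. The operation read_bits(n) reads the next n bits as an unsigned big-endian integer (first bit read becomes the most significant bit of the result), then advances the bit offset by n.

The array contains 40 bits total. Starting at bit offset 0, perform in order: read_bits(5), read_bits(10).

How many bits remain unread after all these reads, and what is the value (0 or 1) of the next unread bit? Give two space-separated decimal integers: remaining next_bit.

Read 1: bits[0:5] width=5 -> value=6 (bin 00110); offset now 5 = byte 0 bit 5; 35 bits remain
Read 2: bits[5:15] width=10 -> value=423 (bin 0110100111); offset now 15 = byte 1 bit 7; 25 bits remain

Answer: 25 0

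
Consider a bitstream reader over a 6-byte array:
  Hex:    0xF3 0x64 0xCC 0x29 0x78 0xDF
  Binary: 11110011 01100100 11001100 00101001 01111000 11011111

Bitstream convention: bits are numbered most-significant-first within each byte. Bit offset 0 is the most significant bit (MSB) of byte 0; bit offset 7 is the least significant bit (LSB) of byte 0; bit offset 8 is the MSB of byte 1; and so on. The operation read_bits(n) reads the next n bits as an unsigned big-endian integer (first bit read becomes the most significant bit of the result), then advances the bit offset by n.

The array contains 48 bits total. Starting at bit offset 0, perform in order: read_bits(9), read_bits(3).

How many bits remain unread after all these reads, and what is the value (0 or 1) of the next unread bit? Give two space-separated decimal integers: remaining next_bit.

Read 1: bits[0:9] width=9 -> value=486 (bin 111100110); offset now 9 = byte 1 bit 1; 39 bits remain
Read 2: bits[9:12] width=3 -> value=6 (bin 110); offset now 12 = byte 1 bit 4; 36 bits remain

Answer: 36 0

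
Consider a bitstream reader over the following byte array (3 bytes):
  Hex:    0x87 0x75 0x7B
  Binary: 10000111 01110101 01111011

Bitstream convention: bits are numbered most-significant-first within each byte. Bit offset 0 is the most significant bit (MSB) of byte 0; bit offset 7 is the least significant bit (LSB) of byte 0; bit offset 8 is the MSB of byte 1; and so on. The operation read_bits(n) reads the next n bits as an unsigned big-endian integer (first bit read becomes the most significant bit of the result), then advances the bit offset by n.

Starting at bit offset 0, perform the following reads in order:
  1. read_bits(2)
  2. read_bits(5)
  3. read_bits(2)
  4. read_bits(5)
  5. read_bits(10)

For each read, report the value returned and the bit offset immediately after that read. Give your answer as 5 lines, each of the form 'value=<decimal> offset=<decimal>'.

Read 1: bits[0:2] width=2 -> value=2 (bin 10); offset now 2 = byte 0 bit 2; 22 bits remain
Read 2: bits[2:7] width=5 -> value=3 (bin 00011); offset now 7 = byte 0 bit 7; 17 bits remain
Read 3: bits[7:9] width=2 -> value=2 (bin 10); offset now 9 = byte 1 bit 1; 15 bits remain
Read 4: bits[9:14] width=5 -> value=29 (bin 11101); offset now 14 = byte 1 bit 6; 10 bits remain
Read 5: bits[14:24] width=10 -> value=379 (bin 0101111011); offset now 24 = byte 3 bit 0; 0 bits remain

Answer: value=2 offset=2
value=3 offset=7
value=2 offset=9
value=29 offset=14
value=379 offset=24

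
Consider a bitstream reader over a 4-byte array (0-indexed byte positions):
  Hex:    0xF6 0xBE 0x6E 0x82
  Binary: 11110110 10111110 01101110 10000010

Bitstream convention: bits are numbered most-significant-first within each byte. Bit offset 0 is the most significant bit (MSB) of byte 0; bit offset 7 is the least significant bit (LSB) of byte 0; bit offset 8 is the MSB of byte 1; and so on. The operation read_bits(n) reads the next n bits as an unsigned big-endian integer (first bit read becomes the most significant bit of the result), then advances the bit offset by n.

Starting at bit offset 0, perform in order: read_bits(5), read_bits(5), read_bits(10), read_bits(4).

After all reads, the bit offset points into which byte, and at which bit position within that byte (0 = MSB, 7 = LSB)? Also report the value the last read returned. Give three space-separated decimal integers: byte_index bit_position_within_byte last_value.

Answer: 3 0 14

Derivation:
Read 1: bits[0:5] width=5 -> value=30 (bin 11110); offset now 5 = byte 0 bit 5; 27 bits remain
Read 2: bits[5:10] width=5 -> value=26 (bin 11010); offset now 10 = byte 1 bit 2; 22 bits remain
Read 3: bits[10:20] width=10 -> value=998 (bin 1111100110); offset now 20 = byte 2 bit 4; 12 bits remain
Read 4: bits[20:24] width=4 -> value=14 (bin 1110); offset now 24 = byte 3 bit 0; 8 bits remain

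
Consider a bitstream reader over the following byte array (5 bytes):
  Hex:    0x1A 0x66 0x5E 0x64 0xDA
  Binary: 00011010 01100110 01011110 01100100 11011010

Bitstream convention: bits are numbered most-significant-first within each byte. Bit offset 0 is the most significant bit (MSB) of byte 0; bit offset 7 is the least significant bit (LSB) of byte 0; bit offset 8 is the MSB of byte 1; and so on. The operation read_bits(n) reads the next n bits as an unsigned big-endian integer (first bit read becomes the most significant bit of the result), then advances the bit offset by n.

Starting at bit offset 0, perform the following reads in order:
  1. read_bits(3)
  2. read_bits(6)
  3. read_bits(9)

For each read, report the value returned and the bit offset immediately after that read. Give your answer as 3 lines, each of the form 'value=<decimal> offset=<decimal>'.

Read 1: bits[0:3] width=3 -> value=0 (bin 000); offset now 3 = byte 0 bit 3; 37 bits remain
Read 2: bits[3:9] width=6 -> value=52 (bin 110100); offset now 9 = byte 1 bit 1; 31 bits remain
Read 3: bits[9:18] width=9 -> value=409 (bin 110011001); offset now 18 = byte 2 bit 2; 22 bits remain

Answer: value=0 offset=3
value=52 offset=9
value=409 offset=18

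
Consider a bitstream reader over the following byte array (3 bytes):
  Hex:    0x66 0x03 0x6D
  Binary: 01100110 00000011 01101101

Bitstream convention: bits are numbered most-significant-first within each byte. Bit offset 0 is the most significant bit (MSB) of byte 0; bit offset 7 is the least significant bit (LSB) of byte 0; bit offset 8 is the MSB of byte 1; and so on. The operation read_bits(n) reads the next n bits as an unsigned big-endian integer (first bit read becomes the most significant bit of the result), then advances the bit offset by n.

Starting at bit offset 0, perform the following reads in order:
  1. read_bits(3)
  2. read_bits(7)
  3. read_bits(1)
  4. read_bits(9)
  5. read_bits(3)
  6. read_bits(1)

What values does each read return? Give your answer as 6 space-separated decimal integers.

Answer: 3 24 0 54 6 1

Derivation:
Read 1: bits[0:3] width=3 -> value=3 (bin 011); offset now 3 = byte 0 bit 3; 21 bits remain
Read 2: bits[3:10] width=7 -> value=24 (bin 0011000); offset now 10 = byte 1 bit 2; 14 bits remain
Read 3: bits[10:11] width=1 -> value=0 (bin 0); offset now 11 = byte 1 bit 3; 13 bits remain
Read 4: bits[11:20] width=9 -> value=54 (bin 000110110); offset now 20 = byte 2 bit 4; 4 bits remain
Read 5: bits[20:23] width=3 -> value=6 (bin 110); offset now 23 = byte 2 bit 7; 1 bits remain
Read 6: bits[23:24] width=1 -> value=1 (bin 1); offset now 24 = byte 3 bit 0; 0 bits remain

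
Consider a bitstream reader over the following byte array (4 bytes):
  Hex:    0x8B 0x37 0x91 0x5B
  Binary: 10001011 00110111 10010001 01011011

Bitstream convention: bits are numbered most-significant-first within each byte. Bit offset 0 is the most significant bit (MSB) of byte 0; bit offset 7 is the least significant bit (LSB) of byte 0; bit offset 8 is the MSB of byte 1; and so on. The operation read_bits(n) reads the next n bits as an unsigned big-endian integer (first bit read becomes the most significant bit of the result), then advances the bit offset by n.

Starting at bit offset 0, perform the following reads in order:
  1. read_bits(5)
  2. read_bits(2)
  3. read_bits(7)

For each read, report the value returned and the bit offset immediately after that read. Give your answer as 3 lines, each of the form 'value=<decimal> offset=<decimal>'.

Read 1: bits[0:5] width=5 -> value=17 (bin 10001); offset now 5 = byte 0 bit 5; 27 bits remain
Read 2: bits[5:7] width=2 -> value=1 (bin 01); offset now 7 = byte 0 bit 7; 25 bits remain
Read 3: bits[7:14] width=7 -> value=77 (bin 1001101); offset now 14 = byte 1 bit 6; 18 bits remain

Answer: value=17 offset=5
value=1 offset=7
value=77 offset=14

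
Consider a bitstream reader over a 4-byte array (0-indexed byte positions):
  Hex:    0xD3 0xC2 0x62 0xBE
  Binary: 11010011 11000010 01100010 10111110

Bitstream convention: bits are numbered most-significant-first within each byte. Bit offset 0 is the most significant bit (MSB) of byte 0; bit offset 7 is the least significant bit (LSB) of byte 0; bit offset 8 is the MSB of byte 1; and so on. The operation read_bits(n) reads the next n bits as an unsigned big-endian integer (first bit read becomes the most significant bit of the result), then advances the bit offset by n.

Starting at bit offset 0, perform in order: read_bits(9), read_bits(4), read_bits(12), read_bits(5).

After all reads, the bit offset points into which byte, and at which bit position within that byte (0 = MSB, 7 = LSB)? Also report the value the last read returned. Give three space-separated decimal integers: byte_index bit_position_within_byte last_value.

Read 1: bits[0:9] width=9 -> value=423 (bin 110100111); offset now 9 = byte 1 bit 1; 23 bits remain
Read 2: bits[9:13] width=4 -> value=8 (bin 1000); offset now 13 = byte 1 bit 5; 19 bits remain
Read 3: bits[13:25] width=12 -> value=1221 (bin 010011000101); offset now 25 = byte 3 bit 1; 7 bits remain
Read 4: bits[25:30] width=5 -> value=15 (bin 01111); offset now 30 = byte 3 bit 6; 2 bits remain

Answer: 3 6 15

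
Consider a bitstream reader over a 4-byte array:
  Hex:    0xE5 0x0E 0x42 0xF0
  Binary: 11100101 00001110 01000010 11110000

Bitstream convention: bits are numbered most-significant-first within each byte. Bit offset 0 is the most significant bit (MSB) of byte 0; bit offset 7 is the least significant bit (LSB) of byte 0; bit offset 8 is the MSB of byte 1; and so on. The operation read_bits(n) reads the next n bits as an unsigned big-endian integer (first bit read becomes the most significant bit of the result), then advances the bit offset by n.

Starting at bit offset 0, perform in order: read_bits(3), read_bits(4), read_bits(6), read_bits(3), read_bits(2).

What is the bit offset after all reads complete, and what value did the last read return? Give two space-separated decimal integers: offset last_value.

Answer: 18 1

Derivation:
Read 1: bits[0:3] width=3 -> value=7 (bin 111); offset now 3 = byte 0 bit 3; 29 bits remain
Read 2: bits[3:7] width=4 -> value=2 (bin 0010); offset now 7 = byte 0 bit 7; 25 bits remain
Read 3: bits[7:13] width=6 -> value=33 (bin 100001); offset now 13 = byte 1 bit 5; 19 bits remain
Read 4: bits[13:16] width=3 -> value=6 (bin 110); offset now 16 = byte 2 bit 0; 16 bits remain
Read 5: bits[16:18] width=2 -> value=1 (bin 01); offset now 18 = byte 2 bit 2; 14 bits remain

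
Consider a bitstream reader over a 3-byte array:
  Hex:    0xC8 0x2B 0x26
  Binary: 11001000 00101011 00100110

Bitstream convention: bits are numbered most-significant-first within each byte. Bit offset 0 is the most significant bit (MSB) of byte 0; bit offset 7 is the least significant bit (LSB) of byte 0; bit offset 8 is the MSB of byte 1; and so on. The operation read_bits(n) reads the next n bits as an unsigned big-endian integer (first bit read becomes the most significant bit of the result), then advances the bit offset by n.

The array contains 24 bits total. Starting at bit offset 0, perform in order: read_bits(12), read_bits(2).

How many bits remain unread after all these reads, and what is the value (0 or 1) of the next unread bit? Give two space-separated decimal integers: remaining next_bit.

Read 1: bits[0:12] width=12 -> value=3202 (bin 110010000010); offset now 12 = byte 1 bit 4; 12 bits remain
Read 2: bits[12:14] width=2 -> value=2 (bin 10); offset now 14 = byte 1 bit 6; 10 bits remain

Answer: 10 1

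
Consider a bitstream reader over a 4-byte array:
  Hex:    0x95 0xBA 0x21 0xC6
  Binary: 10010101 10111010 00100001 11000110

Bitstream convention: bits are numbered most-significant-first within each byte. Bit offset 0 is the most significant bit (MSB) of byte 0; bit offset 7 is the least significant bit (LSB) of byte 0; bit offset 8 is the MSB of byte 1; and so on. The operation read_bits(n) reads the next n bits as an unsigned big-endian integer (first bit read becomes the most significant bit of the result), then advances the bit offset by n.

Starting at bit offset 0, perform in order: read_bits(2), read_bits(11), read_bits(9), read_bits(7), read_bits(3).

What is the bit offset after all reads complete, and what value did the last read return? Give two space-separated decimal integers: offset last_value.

Read 1: bits[0:2] width=2 -> value=2 (bin 10); offset now 2 = byte 0 bit 2; 30 bits remain
Read 2: bits[2:13] width=11 -> value=695 (bin 01010110111); offset now 13 = byte 1 bit 5; 19 bits remain
Read 3: bits[13:22] width=9 -> value=136 (bin 010001000); offset now 22 = byte 2 bit 6; 10 bits remain
Read 4: bits[22:29] width=7 -> value=56 (bin 0111000); offset now 29 = byte 3 bit 5; 3 bits remain
Read 5: bits[29:32] width=3 -> value=6 (bin 110); offset now 32 = byte 4 bit 0; 0 bits remain

Answer: 32 6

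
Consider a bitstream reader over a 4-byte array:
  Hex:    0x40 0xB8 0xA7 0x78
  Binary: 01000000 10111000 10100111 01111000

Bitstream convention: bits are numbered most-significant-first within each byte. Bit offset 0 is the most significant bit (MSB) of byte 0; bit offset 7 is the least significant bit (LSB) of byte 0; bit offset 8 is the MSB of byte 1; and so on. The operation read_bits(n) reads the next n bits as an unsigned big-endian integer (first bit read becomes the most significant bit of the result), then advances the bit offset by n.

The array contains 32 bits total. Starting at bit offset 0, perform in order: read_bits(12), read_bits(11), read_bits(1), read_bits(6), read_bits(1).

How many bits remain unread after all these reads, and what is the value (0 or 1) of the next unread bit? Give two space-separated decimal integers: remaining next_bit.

Answer: 1 0

Derivation:
Read 1: bits[0:12] width=12 -> value=1035 (bin 010000001011); offset now 12 = byte 1 bit 4; 20 bits remain
Read 2: bits[12:23] width=11 -> value=1107 (bin 10001010011); offset now 23 = byte 2 bit 7; 9 bits remain
Read 3: bits[23:24] width=1 -> value=1 (bin 1); offset now 24 = byte 3 bit 0; 8 bits remain
Read 4: bits[24:30] width=6 -> value=30 (bin 011110); offset now 30 = byte 3 bit 6; 2 bits remain
Read 5: bits[30:31] width=1 -> value=0 (bin 0); offset now 31 = byte 3 bit 7; 1 bits remain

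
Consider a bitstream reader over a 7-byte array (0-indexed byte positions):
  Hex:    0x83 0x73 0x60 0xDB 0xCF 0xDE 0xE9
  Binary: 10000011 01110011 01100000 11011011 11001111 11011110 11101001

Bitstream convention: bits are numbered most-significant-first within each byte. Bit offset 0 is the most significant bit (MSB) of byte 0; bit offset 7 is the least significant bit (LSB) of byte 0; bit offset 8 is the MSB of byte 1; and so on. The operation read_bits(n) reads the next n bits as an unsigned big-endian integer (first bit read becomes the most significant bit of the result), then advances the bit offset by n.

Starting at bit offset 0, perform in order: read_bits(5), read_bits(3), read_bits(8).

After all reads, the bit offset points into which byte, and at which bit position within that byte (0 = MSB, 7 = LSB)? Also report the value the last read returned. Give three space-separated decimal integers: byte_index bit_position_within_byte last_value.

Answer: 2 0 115

Derivation:
Read 1: bits[0:5] width=5 -> value=16 (bin 10000); offset now 5 = byte 0 bit 5; 51 bits remain
Read 2: bits[5:8] width=3 -> value=3 (bin 011); offset now 8 = byte 1 bit 0; 48 bits remain
Read 3: bits[8:16] width=8 -> value=115 (bin 01110011); offset now 16 = byte 2 bit 0; 40 bits remain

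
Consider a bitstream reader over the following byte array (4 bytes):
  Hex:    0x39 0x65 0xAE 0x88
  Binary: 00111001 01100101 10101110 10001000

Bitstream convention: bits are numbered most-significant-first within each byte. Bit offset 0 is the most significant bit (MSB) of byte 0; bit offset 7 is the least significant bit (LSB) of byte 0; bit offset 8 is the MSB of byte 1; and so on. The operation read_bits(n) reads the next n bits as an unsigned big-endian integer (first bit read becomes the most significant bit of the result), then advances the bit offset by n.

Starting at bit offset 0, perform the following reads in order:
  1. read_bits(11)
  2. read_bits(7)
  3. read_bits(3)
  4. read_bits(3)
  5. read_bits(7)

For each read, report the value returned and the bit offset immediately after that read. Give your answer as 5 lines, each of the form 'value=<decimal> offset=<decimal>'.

Read 1: bits[0:11] width=11 -> value=459 (bin 00111001011); offset now 11 = byte 1 bit 3; 21 bits remain
Read 2: bits[11:18] width=7 -> value=22 (bin 0010110); offset now 18 = byte 2 bit 2; 14 bits remain
Read 3: bits[18:21] width=3 -> value=5 (bin 101); offset now 21 = byte 2 bit 5; 11 bits remain
Read 4: bits[21:24] width=3 -> value=6 (bin 110); offset now 24 = byte 3 bit 0; 8 bits remain
Read 5: bits[24:31] width=7 -> value=68 (bin 1000100); offset now 31 = byte 3 bit 7; 1 bits remain

Answer: value=459 offset=11
value=22 offset=18
value=5 offset=21
value=6 offset=24
value=68 offset=31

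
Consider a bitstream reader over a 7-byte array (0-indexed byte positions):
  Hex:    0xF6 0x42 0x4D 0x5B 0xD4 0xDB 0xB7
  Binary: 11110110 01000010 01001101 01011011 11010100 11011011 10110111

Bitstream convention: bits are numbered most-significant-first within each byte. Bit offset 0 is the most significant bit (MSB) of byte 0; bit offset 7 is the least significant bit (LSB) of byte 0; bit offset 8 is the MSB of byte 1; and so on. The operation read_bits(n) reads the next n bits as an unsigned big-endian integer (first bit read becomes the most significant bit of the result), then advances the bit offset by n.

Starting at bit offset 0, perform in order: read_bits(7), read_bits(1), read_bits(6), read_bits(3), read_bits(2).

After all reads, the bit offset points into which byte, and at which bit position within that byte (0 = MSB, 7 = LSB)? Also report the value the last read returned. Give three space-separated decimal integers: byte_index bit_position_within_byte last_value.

Read 1: bits[0:7] width=7 -> value=123 (bin 1111011); offset now 7 = byte 0 bit 7; 49 bits remain
Read 2: bits[7:8] width=1 -> value=0 (bin 0); offset now 8 = byte 1 bit 0; 48 bits remain
Read 3: bits[8:14] width=6 -> value=16 (bin 010000); offset now 14 = byte 1 bit 6; 42 bits remain
Read 4: bits[14:17] width=3 -> value=4 (bin 100); offset now 17 = byte 2 bit 1; 39 bits remain
Read 5: bits[17:19] width=2 -> value=2 (bin 10); offset now 19 = byte 2 bit 3; 37 bits remain

Answer: 2 3 2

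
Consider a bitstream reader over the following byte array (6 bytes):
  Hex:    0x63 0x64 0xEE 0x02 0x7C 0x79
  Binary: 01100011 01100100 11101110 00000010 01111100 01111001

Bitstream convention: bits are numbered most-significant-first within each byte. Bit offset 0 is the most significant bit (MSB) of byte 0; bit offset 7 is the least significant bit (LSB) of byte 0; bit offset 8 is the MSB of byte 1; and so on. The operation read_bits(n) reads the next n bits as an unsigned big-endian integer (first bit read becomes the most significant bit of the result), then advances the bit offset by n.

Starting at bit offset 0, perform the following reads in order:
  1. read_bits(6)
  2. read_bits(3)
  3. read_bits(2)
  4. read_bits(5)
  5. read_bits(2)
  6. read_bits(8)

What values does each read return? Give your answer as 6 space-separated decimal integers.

Read 1: bits[0:6] width=6 -> value=24 (bin 011000); offset now 6 = byte 0 bit 6; 42 bits remain
Read 2: bits[6:9] width=3 -> value=6 (bin 110); offset now 9 = byte 1 bit 1; 39 bits remain
Read 3: bits[9:11] width=2 -> value=3 (bin 11); offset now 11 = byte 1 bit 3; 37 bits remain
Read 4: bits[11:16] width=5 -> value=4 (bin 00100); offset now 16 = byte 2 bit 0; 32 bits remain
Read 5: bits[16:18] width=2 -> value=3 (bin 11); offset now 18 = byte 2 bit 2; 30 bits remain
Read 6: bits[18:26] width=8 -> value=184 (bin 10111000); offset now 26 = byte 3 bit 2; 22 bits remain

Answer: 24 6 3 4 3 184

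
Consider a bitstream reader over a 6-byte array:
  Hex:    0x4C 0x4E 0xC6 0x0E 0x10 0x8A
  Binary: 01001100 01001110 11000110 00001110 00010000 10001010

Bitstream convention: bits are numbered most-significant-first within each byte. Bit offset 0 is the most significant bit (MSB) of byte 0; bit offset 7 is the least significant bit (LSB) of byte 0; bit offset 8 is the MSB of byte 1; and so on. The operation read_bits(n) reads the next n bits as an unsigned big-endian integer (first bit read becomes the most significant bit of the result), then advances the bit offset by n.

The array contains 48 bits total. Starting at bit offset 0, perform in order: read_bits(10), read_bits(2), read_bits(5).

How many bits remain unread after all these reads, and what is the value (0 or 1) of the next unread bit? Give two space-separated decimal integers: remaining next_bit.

Answer: 31 1

Derivation:
Read 1: bits[0:10] width=10 -> value=305 (bin 0100110001); offset now 10 = byte 1 bit 2; 38 bits remain
Read 2: bits[10:12] width=2 -> value=0 (bin 00); offset now 12 = byte 1 bit 4; 36 bits remain
Read 3: bits[12:17] width=5 -> value=29 (bin 11101); offset now 17 = byte 2 bit 1; 31 bits remain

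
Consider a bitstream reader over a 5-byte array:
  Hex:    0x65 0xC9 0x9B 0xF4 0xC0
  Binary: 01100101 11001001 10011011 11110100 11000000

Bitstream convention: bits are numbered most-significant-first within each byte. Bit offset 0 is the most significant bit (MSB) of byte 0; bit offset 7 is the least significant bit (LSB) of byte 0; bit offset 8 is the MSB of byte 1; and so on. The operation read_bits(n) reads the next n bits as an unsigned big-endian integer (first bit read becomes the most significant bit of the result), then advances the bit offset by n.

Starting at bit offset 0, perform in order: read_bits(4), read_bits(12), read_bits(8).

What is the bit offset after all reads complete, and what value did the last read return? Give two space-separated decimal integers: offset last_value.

Answer: 24 155

Derivation:
Read 1: bits[0:4] width=4 -> value=6 (bin 0110); offset now 4 = byte 0 bit 4; 36 bits remain
Read 2: bits[4:16] width=12 -> value=1481 (bin 010111001001); offset now 16 = byte 2 bit 0; 24 bits remain
Read 3: bits[16:24] width=8 -> value=155 (bin 10011011); offset now 24 = byte 3 bit 0; 16 bits remain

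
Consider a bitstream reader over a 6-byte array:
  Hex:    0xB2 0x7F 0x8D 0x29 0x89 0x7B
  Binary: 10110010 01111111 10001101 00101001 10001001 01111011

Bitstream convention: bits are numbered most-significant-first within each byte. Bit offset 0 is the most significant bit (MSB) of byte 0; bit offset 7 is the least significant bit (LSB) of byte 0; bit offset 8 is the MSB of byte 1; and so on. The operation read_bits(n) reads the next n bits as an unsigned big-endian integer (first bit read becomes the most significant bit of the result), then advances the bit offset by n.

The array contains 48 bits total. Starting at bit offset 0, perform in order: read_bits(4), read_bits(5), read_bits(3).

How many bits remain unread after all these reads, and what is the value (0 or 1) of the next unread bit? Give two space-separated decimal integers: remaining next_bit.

Answer: 36 1

Derivation:
Read 1: bits[0:4] width=4 -> value=11 (bin 1011); offset now 4 = byte 0 bit 4; 44 bits remain
Read 2: bits[4:9] width=5 -> value=4 (bin 00100); offset now 9 = byte 1 bit 1; 39 bits remain
Read 3: bits[9:12] width=3 -> value=7 (bin 111); offset now 12 = byte 1 bit 4; 36 bits remain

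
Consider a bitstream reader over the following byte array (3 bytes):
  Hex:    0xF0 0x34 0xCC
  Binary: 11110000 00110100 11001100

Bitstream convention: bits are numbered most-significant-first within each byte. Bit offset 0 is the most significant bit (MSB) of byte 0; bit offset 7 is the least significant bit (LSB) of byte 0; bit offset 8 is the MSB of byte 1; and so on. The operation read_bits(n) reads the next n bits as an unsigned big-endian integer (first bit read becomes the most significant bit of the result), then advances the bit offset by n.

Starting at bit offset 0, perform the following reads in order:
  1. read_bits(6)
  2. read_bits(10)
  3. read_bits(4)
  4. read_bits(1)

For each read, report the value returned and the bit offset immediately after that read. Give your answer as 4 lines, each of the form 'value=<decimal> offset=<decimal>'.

Read 1: bits[0:6] width=6 -> value=60 (bin 111100); offset now 6 = byte 0 bit 6; 18 bits remain
Read 2: bits[6:16] width=10 -> value=52 (bin 0000110100); offset now 16 = byte 2 bit 0; 8 bits remain
Read 3: bits[16:20] width=4 -> value=12 (bin 1100); offset now 20 = byte 2 bit 4; 4 bits remain
Read 4: bits[20:21] width=1 -> value=1 (bin 1); offset now 21 = byte 2 bit 5; 3 bits remain

Answer: value=60 offset=6
value=52 offset=16
value=12 offset=20
value=1 offset=21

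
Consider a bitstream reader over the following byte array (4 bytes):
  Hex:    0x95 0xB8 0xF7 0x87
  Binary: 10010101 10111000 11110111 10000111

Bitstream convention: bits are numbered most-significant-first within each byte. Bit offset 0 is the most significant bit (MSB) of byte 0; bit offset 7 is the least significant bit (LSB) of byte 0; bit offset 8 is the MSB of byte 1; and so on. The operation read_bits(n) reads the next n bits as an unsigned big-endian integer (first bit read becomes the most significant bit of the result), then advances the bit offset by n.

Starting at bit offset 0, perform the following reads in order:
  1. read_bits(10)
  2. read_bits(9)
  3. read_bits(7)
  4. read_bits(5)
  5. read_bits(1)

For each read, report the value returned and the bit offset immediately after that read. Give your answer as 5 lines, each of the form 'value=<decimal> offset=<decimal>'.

Answer: value=598 offset=10
value=455 offset=19
value=94 offset=26
value=3 offset=31
value=1 offset=32

Derivation:
Read 1: bits[0:10] width=10 -> value=598 (bin 1001010110); offset now 10 = byte 1 bit 2; 22 bits remain
Read 2: bits[10:19] width=9 -> value=455 (bin 111000111); offset now 19 = byte 2 bit 3; 13 bits remain
Read 3: bits[19:26] width=7 -> value=94 (bin 1011110); offset now 26 = byte 3 bit 2; 6 bits remain
Read 4: bits[26:31] width=5 -> value=3 (bin 00011); offset now 31 = byte 3 bit 7; 1 bits remain
Read 5: bits[31:32] width=1 -> value=1 (bin 1); offset now 32 = byte 4 bit 0; 0 bits remain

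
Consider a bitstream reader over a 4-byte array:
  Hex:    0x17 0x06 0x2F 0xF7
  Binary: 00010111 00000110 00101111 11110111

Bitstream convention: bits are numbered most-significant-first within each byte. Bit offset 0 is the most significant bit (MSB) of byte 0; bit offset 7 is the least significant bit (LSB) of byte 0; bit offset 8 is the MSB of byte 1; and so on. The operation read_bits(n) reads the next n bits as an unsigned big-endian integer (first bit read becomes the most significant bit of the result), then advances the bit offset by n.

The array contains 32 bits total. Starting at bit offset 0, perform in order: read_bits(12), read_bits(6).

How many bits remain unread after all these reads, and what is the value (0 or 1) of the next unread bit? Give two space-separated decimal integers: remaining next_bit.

Read 1: bits[0:12] width=12 -> value=368 (bin 000101110000); offset now 12 = byte 1 bit 4; 20 bits remain
Read 2: bits[12:18] width=6 -> value=24 (bin 011000); offset now 18 = byte 2 bit 2; 14 bits remain

Answer: 14 1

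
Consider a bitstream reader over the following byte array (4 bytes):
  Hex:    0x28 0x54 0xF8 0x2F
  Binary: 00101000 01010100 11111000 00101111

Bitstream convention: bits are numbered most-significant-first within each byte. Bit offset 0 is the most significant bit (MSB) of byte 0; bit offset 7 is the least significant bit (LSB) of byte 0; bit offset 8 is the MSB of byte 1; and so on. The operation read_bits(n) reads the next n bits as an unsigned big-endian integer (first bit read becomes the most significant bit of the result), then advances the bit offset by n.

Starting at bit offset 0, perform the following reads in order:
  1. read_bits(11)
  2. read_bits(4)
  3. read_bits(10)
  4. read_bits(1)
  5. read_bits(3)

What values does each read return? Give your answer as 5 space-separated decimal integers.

Read 1: bits[0:11] width=11 -> value=322 (bin 00101000010); offset now 11 = byte 1 bit 3; 21 bits remain
Read 2: bits[11:15] width=4 -> value=10 (bin 1010); offset now 15 = byte 1 bit 7; 17 bits remain
Read 3: bits[15:25] width=10 -> value=496 (bin 0111110000); offset now 25 = byte 3 bit 1; 7 bits remain
Read 4: bits[25:26] width=1 -> value=0 (bin 0); offset now 26 = byte 3 bit 2; 6 bits remain
Read 5: bits[26:29] width=3 -> value=5 (bin 101); offset now 29 = byte 3 bit 5; 3 bits remain

Answer: 322 10 496 0 5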